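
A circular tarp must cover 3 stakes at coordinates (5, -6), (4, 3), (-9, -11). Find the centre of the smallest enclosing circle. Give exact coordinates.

(-2.5, -4)

Call the three points A, B, C in the order given.
Side lengths²: AB² = 82, AC² = 221, BC² = 365.
Since BC² = 365 ≥ 221 + 82 = 303, the angle opposite BC is not acute, so the smallest enclosing circle has BC as diameter.
Centre = midpoint of BC = (-2.5, -4), r² = 365/4 = 91.25.
Centre = (-2.5, -4).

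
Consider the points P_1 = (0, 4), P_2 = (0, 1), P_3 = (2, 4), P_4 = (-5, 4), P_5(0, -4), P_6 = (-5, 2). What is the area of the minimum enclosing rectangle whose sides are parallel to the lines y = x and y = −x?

In coordinates u = x + y, v = x − y the rectangle is axis-aligned; the map (x,y)→(u,v) scales areas by 2.
u-values: 4, 1, 6, -1, -4, -3; range = 6 − (-4) = 10.
v-values: -4, -1, -2, -9, 4, -7; range = 4 − (-9) = 13.
Area = (10 × 13) / 2 = 65.

65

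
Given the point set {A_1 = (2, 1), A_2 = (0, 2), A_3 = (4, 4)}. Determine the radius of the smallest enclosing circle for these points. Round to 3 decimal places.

Side lengths²: A_1A_2² = 5, A_1A_3² = 13, A_2A_3² = 20.
Since A_2A_3² = 20 ≥ 13 + 5 = 18, the angle opposite A_2A_3 is not acute, so the smallest enclosing circle has A_2A_3 as diameter.
Centre = midpoint of A_2A_3 = (2, 3), r² = 20/4 = 5.
r = √5 ≈ 2.236.

2.236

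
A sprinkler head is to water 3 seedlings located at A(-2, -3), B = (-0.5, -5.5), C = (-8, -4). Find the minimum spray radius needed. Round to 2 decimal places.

Side lengths²: AB² = 8.5, AC² = 37, BC² = 58.5.
Since BC² = 58.5 ≥ 37 + 8.5 = 45.5, the angle opposite BC is not acute, so the smallest enclosing circle has BC as diameter.
Centre = midpoint of BC = (-4.25, -4.75), r² = 58.5/4 = 14.625.
r = √(14.625) ≈ 3.82.

3.82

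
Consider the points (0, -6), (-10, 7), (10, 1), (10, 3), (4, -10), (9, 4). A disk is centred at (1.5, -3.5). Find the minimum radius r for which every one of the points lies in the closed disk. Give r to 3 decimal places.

15.572

The required radius is the distance from (1.5, -3.5) to the farthest point.
Squared distances: 8.5, 242.5, 92.5, 114.5, 48.5, 112.5.
Maximum is 242.5, attained at (-10, 7).
r = √(242.5) ≈ 15.572.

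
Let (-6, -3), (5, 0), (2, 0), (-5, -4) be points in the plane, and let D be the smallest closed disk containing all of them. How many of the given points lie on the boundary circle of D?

By Welzl's lemma the MEC is supported by two points (diametrically opposite) or three points (on a circumcircle).
The farthest pair is (-6, -3)–(5, 0) with squared distance 130. The circle on this segment as diameter has centre (-0.5, -1.5) and r² = 130/4 = 32.5.
Check (2, 0): distance² to centre = 8.5 ≤ 32.5, so it lies inside.
All remaining points lie in this disk, and no smaller disk contains both endpoints, so this is the minimum enclosing circle.
The points at distance exactly r from the centre are (-6, -3), (5, 0) — 2 points.

2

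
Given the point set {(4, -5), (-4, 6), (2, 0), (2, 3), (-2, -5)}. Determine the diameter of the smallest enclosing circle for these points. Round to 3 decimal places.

By Welzl's lemma the MEC is supported by two points (diametrically opposite) or three points (on a circumcircle).
The farthest pair is (4, -5)–(-4, 6) with squared distance 185. The circle on this segment as diameter has centre (0, 0.5) and r² = 185/4 = 46.25.
Check (2, 0): distance² to centre = 4.25 ≤ 46.25, so it lies inside.
All remaining points lie in this disk, and no smaller disk contains both endpoints, so this is the minimum enclosing circle.
Diameter = 2r = 2√(46.25) ≈ 13.601.

13.601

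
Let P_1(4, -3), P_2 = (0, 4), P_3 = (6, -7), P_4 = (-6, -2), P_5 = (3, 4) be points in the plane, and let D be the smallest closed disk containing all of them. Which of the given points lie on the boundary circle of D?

A smallest enclosing disk is always determined by at most three of the input points on its boundary.
The minimum enclosing circle is determined by three boundary points: P_3, P_4, P_5.
Their circumcentre is (5/6, -2.5) with r² = 845/18.
The farthest remaining point P_2 is at distance² 773/18 ≤ 845/18.
The points at distance exactly r from the centre are P_3, P_4, P_5 — 3 points.

P_3, P_4, P_5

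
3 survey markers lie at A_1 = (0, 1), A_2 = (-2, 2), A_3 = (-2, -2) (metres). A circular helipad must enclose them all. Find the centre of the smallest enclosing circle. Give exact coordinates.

Side lengths²: A_1A_2² = 5, A_1A_3² = 13, A_2A_3² = 16.
Since A_2A_3² = 16 < 13 + 5 = 18, the triangle is acute, so the smallest enclosing circle is the circumcircle.
Circumcentre = (-1.75, 0), r² = 4.0625.
Centre = (-1.75, 0).

(-1.75, 0)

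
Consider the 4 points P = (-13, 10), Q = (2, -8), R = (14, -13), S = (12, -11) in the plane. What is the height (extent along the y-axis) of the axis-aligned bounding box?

max y = 10, min y = -13, so height = 23.

23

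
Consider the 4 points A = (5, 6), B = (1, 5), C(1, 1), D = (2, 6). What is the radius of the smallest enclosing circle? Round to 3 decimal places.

3.202

A smallest enclosing disk is always determined by at most three of the input points on its boundary.
The farthest pair is A–C with squared distance 41. The circle on this segment as diameter has centre (3, 3.5) and r² = 41/4 = 10.25.
Check B: distance² to centre = 6.25 ≤ 10.25, so it lies inside.
All remaining points lie in this disk, and no smaller disk contains both endpoints, so this is the minimum enclosing circle.
r = √(10.25) ≈ 3.202.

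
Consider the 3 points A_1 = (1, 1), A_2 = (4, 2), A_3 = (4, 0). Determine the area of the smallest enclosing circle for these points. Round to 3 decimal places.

8.727

Side lengths²: A_1A_2² = 10, A_1A_3² = 10, A_2A_3² = 4.
Since A_1A_3² = 10 < 10 + 4 = 14, the triangle is acute, so the smallest enclosing circle is the circumcircle.
Circumcentre = (8/3, 1), r² = 25/9.
Area = π·r² = π·25/9 ≈ 8.727.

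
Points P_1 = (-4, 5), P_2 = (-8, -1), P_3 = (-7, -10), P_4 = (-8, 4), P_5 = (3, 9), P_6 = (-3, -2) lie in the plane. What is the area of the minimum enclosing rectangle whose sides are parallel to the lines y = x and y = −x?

In coordinates u = x + y, v = x − y the rectangle is axis-aligned; the map (x,y)→(u,v) scales areas by 2.
u-values: 1, -9, -17, -4, 12, -5; range = 12 − (-17) = 29.
v-values: -9, -7, 3, -12, -6, -1; range = 3 − (-12) = 15.
Area = (29 × 15) / 2 = 217.5.

217.5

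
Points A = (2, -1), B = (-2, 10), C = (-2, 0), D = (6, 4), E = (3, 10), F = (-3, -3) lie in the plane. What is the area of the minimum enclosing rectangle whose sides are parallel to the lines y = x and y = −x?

In coordinates u = x + y, v = x − y the rectangle is axis-aligned; the map (x,y)→(u,v) scales areas by 2.
u-values: 1, 8, -2, 10, 13, -6; range = 13 − (-6) = 19.
v-values: 3, -12, -2, 2, -7, 0; range = 3 − (-12) = 15.
Area = (19 × 15) / 2 = 142.5.

142.5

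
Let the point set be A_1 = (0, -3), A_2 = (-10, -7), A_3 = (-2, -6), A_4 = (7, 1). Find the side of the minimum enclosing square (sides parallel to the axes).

17

The bounding box has width 17 and height 8.
An axis-aligned square enclosing the set must have side ≥ max(width, height).
So the minimum side is max(17, 8) = 17.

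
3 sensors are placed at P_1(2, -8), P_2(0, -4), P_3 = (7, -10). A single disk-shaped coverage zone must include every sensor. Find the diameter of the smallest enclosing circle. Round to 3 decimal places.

9.220

Side lengths²: P_1P_2² = 20, P_1P_3² = 29, P_2P_3² = 85.
Since P_2P_3² = 85 ≥ 29 + 20 = 49, the angle opposite P_2P_3 is not acute, so the smallest enclosing circle has P_2P_3 as diameter.
Centre = midpoint of P_2P_3 = (3.5, -7), r² = 85/4 = 21.25.
Diameter = 2r = 2√(21.25) ≈ 9.220.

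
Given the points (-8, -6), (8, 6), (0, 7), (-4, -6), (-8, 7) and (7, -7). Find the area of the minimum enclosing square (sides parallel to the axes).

The bounding box has width 16 and height 14.
An axis-aligned square enclosing the set must have side ≥ max(width, height).
So the minimum side is max(16, 14) = 16.
Area = 16² = 256.

256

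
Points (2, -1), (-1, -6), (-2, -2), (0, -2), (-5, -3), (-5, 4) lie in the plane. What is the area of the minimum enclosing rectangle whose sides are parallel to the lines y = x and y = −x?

In coordinates u = x + y, v = x − y the rectangle is axis-aligned; the map (x,y)→(u,v) scales areas by 2.
u-values: 1, -7, -4, -2, -8, -1; range = 1 − (-8) = 9.
v-values: 3, 5, 0, 2, -2, -9; range = 5 − (-9) = 14.
Area = (9 × 14) / 2 = 63.

63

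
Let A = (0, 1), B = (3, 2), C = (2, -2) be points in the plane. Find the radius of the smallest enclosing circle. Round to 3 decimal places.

2.137

Side lengths²: AB² = 10, AC² = 13, BC² = 17.
Since BC² = 17 < 13 + 10 = 23, the triangle is acute, so the smallest enclosing circle is the circumcircle.
Circumcentre = (43/22, 3/22), r² = 1105/242.
r = √(1105/242) ≈ 2.137.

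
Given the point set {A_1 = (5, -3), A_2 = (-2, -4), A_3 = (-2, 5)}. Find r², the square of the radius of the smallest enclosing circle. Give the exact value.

2825/98

Side lengths²: A_1A_2² = 50, A_1A_3² = 113, A_2A_3² = 81.
Since A_1A_3² = 113 < 81 + 50 = 131, the triangle is acute, so the smallest enclosing circle is the circumcircle.
Circumcentre = (13/14, 0.5), r² = 2825/98.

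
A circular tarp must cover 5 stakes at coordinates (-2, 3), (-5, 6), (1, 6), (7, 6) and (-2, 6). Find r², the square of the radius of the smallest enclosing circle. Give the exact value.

36

The minimum enclosing circle of a finite set is fixed by two of the points (as a diameter) or three (as a circumcircle).
The farthest pair is (-5, 6)–(7, 6) with squared distance 144. The circle on this segment as diameter has centre (1, 6) and r² = 144/4 = 36.
Check (-2, 3): distance² to centre = 18 ≤ 36, so it lies inside.
All remaining points lie in this disk, and no smaller disk contains both endpoints, so this is the minimum enclosing circle.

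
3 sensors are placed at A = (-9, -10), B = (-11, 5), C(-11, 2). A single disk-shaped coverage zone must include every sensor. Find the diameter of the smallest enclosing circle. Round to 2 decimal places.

15.13

Side lengths²: AB² = 229, AC² = 148, BC² = 9.
Since AB² = 229 ≥ 148 + 9 = 157, the angle opposite AB is not acute, so the smallest enclosing circle has AB as diameter.
Centre = midpoint of AB = (-10, -2.5), r² = 229/4 = 57.25.
Diameter = 2r = 2√(57.25) ≈ 15.13.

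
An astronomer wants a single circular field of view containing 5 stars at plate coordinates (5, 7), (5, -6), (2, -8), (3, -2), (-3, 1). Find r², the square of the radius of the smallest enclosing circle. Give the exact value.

58.5

The minimum enclosing circle of a finite set is fixed by two of the points (as a diameter) or three (as a circumcircle).
The farthest pair is (5, 7)–(2, -8) with squared distance 234. The circle on this segment as diameter has centre (3.5, -0.5) and r² = 234/4 = 58.5.
Check (5, -6): distance² to centre = 32.5 ≤ 58.5, so it lies inside.
All remaining points lie in this disk, and no smaller disk contains both endpoints, so this is the minimum enclosing circle.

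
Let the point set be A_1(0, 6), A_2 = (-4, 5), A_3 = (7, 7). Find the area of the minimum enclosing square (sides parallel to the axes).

121

The bounding box has width 11 and height 2.
An axis-aligned square enclosing the set must have side ≥ max(width, height).
So the minimum side is max(11, 2) = 11.
Area = 11² = 121.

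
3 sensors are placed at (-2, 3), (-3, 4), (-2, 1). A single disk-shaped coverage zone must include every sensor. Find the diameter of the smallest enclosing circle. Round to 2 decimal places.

Call the three points A, B, C in the order given.
Side lengths²: AB² = 2, AC² = 4, BC² = 10.
Since BC² = 10 ≥ 4 + 2 = 6, the angle opposite BC is not acute, so the smallest enclosing circle has BC as diameter.
Centre = midpoint of BC = (-2.5, 2.5), r² = 10/4 = 2.5.
Diameter = 2r = 2√(2.5) ≈ 3.16.

3.16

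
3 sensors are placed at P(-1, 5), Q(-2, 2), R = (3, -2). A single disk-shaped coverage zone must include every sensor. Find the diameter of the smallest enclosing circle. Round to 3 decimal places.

Side lengths²: PQ² = 10, PR² = 65, QR² = 41.
Since PR² = 65 ≥ 41 + 10 = 51, the angle opposite PR is not acute, so the smallest enclosing circle has PR as diameter.
Centre = midpoint of PR = (1, 1.5), r² = 65/4 = 16.25.
Diameter = 2r = 2√(16.25) ≈ 8.062.

8.062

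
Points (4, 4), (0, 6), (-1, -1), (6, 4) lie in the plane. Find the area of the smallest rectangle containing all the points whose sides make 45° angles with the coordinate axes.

In coordinates u = x + y, v = x − y the rectangle is axis-aligned; the map (x,y)→(u,v) scales areas by 2.
u-values: 8, 6, -2, 10; range = 10 − (-2) = 12.
v-values: 0, -6, 0, 2; range = 2 − (-6) = 8.
Area = (12 × 8) / 2 = 48.

48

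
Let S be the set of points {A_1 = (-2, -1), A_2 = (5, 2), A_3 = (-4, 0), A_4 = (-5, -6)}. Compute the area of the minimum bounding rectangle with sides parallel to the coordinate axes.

x ranges over [-5, 5], width 10.
y ranges over [-6, 2], height 8.
Area = 10 × 8 = 80.

80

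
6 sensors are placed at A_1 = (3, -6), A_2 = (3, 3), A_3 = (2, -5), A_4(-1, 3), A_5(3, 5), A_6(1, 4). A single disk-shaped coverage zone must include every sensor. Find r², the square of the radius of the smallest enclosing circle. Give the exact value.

By Welzl's lemma the MEC is supported by two points (diametrically opposite) or three points (on a circumcircle).
The farthest pair is A_1–A_5 with squared distance 121. The circle on this segment as diameter has centre (3, -0.5) and r² = 121/4 = 30.25.
Check A_2: distance² to centre = 12.25 ≤ 30.25, so it lies inside.
All remaining points lie in this disk, and no smaller disk contains both endpoints, so this is the minimum enclosing circle.

30.25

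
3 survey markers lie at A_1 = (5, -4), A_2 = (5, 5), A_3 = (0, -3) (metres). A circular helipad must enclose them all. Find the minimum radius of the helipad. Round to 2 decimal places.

4.81

Side lengths²: A_1A_2² = 81, A_1A_3² = 26, A_2A_3² = 89.
Since A_2A_3² = 89 < 81 + 26 = 107, the triangle is acute, so the smallest enclosing circle is the circumcircle.
Circumcentre = (3.3, 0.5), r² = 23.14.
r = √(23.14) ≈ 4.81.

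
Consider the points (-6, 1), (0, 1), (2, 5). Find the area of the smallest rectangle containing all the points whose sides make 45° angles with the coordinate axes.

In coordinates u = x + y, v = x − y the rectangle is axis-aligned; the map (x,y)→(u,v) scales areas by 2.
u-values: -5, 1, 7; range = 7 − (-5) = 12.
v-values: -7, -1, -3; range = -1 − (-7) = 6.
Area = (12 × 6) / 2 = 36.

36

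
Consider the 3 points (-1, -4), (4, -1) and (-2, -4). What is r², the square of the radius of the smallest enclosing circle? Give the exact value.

11.25

Call the three points A, B, C in the order given.
Side lengths²: AB² = 34, AC² = 1, BC² = 45.
Since BC² = 45 ≥ 34 + 1 = 35, the angle opposite BC is not acute, so the smallest enclosing circle has BC as diameter.
Centre = midpoint of BC = (1, -2.5), r² = 45/4 = 11.25.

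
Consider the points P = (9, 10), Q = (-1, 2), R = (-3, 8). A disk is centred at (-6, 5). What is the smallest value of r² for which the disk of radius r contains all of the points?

250

The required radius is the distance from (-6, 5) to the farthest point.
Squared distances: 250, 34, 18.
Maximum is 250, attained at P.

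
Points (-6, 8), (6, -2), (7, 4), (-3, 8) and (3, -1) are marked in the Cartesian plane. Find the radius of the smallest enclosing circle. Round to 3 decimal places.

A smallest enclosing disk is always determined by at most three of the input points on its boundary.
The farthest pair is (-6, 8)–(6, -2) with squared distance 244. The circle on this segment as diameter has centre (0, 3) and r² = 244/4 = 61.
Check (7, 4): distance² to centre = 50 ≤ 61, so it lies inside.
All remaining points lie in this disk, and no smaller disk contains both endpoints, so this is the minimum enclosing circle.
r = √61 ≈ 7.810.

7.810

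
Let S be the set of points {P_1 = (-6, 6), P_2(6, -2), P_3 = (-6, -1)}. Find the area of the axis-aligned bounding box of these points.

x ranges over [-6, 6], width 12.
y ranges over [-2, 6], height 8.
Area = 12 × 8 = 96.

96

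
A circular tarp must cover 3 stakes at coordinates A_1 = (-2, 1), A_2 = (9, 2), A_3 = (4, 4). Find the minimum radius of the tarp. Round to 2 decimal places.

Side lengths²: A_1A_2² = 122, A_1A_3² = 45, A_2A_3² = 29.
Since A_1A_2² = 122 ≥ 45 + 29 = 74, the angle opposite A_1A_2 is not acute, so the smallest enclosing circle has A_1A_2 as diameter.
Centre = midpoint of A_1A_2 = (3.5, 1.5), r² = 122/4 = 30.5.
r = √(30.5) ≈ 5.52.

5.52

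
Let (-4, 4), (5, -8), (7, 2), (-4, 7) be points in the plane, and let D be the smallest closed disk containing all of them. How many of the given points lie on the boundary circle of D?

A smallest enclosing disk is always determined by at most three of the input points on its boundary.
The farthest pair is (5, -8)–(-4, 7) with squared distance 306. The circle on this segment as diameter has centre (0.5, -0.5) and r² = 306/4 = 76.5.
Check (-4, 4): distance² to centre = 40.5 ≤ 76.5, so it lies inside.
All remaining points lie in this disk, and no smaller disk contains both endpoints, so this is the minimum enclosing circle.
The points at distance exactly r from the centre are (5, -8), (-4, 7) — 2 points.

2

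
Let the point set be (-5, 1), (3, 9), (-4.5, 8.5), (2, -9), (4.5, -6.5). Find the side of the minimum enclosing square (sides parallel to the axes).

The bounding box has width 9.5 and height 18.
An axis-aligned square enclosing the set must have side ≥ max(width, height).
So the minimum side is max(9.5, 18) = 18.

18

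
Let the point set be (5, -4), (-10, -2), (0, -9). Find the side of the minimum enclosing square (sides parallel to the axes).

The bounding box has width 15 and height 7.
An axis-aligned square enclosing the set must have side ≥ max(width, height).
So the minimum side is max(15, 7) = 15.

15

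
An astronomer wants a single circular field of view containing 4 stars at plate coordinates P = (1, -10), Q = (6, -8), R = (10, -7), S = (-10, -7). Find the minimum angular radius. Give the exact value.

10

A smallest enclosing disk is always determined by at most three of the input points on its boundary.
The farthest pair is R–S with squared distance 400. The circle on this segment as diameter has centre (0, -7) and r² = 400/4 = 100.
Check P: distance² to centre = 10 ≤ 100, so it lies inside.
All remaining points lie in this disk, and no smaller disk contains both endpoints, so this is the minimum enclosing circle.
r = √100 = 10.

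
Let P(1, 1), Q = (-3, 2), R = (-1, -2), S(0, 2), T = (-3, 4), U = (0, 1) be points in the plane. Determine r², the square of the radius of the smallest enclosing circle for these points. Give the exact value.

By Welzl's lemma the MEC is supported by two points (diametrically opposite) or three points (on a circumcircle).
The farthest pair is R–T with squared distance 40. The circle on this segment as diameter has centre (-2, 1) and r² = 40/4 = 10.
Check P: distance² to centre = 9 ≤ 10, so it lies inside.
All remaining points lie in this disk, and no smaller disk contains both endpoints, so this is the minimum enclosing circle.

10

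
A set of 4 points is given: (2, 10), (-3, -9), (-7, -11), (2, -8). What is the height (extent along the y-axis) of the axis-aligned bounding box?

max y = 10, min y = -11, so height = 21.

21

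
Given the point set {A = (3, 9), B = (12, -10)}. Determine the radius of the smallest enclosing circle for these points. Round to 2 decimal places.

The smallest circle enclosing two points has them as diameter endpoints.
Centre = midpoint = (7.5, -0.5); r² = |AB|²/4 = 442/4 = 110.5.
r = √(110.5) ≈ 10.51.

10.51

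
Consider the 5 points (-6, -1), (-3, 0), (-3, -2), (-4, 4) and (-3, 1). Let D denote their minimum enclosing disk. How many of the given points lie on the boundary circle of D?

The minimum enclosing circle of a finite set is fixed by two of the points (as a diameter) or three (as a circumcircle).
The minimum enclosing circle is determined by three boundary points: (-6, -1), (-3, -2), (-4, 4).
Their circumcentre is (-125/34, 33/34) with r² = 5365/578.
The farthest remaining point (-3, 0) is at distance² 809/578 ≤ 5365/578.
The points at distance exactly r from the centre are (-6, -1), (-3, -2), (-4, 4) — 3 points.

3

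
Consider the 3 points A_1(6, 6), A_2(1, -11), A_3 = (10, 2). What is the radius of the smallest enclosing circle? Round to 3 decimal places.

Side lengths²: A_1A_2² = 314, A_1A_3² = 32, A_2A_3² = 250.
Since A_1A_2² = 314 ≥ 250 + 32 = 282, the angle opposite A_1A_2 is not acute, so the smallest enclosing circle has A_1A_2 as diameter.
Centre = midpoint of A_1A_2 = (3.5, -2.5), r² = 314/4 = 78.5.
r = √(78.5) ≈ 8.860.

8.860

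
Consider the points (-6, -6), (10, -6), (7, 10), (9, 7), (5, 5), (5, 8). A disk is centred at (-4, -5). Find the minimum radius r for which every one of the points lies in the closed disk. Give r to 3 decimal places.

The required radius is the distance from (-4, -5) to the farthest point.
Squared distances: 5, 197, 346, 313, 181, 250.
Maximum is 346, attained at (7, 10).
r = √346 ≈ 18.601.

18.601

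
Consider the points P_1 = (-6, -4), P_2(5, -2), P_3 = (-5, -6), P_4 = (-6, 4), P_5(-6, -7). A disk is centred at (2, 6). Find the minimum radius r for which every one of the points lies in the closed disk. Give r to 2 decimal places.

The required radius is the distance from (2, 6) to the farthest point.
Squared distances: 164, 73, 193, 68, 233.
Maximum is 233, attained at P_5.
r = √233 ≈ 15.26.

15.26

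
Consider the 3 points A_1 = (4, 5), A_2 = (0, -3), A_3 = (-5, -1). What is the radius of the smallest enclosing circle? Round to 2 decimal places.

5.41

Side lengths²: A_1A_2² = 80, A_1A_3² = 117, A_2A_3² = 29.
Since A_1A_3² = 117 ≥ 80 + 29 = 109, the angle opposite A_1A_3 is not acute, so the smallest enclosing circle has A_1A_3 as diameter.
Centre = midpoint of A_1A_3 = (-0.5, 2), r² = 117/4 = 29.25.
r = √(29.25) ≈ 5.41.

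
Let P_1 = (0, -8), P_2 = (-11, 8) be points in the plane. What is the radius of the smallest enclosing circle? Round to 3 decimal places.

The smallest circle enclosing two points has them as diameter endpoints.
Centre = midpoint = (-5.5, 0); r² = |P_1P_2|²/4 = 377/4 = 94.25.
r = √(94.25) ≈ 9.708.

9.708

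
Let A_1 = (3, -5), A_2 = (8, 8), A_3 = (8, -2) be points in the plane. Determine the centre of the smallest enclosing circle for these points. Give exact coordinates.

(5.5, 1.5)

Side lengths²: A_1A_2² = 194, A_1A_3² = 34, A_2A_3² = 100.
Since A_1A_2² = 194 ≥ 100 + 34 = 134, the angle opposite A_1A_2 is not acute, so the smallest enclosing circle has A_1A_2 as diameter.
Centre = midpoint of A_1A_2 = (5.5, 1.5), r² = 194/4 = 48.5.
Centre = (5.5, 1.5).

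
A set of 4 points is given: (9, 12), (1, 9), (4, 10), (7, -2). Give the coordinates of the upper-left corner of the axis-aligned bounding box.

x-range [1, 9], y-range [-2, 12].
The upper-left corner is (1, 12).

(1, 12)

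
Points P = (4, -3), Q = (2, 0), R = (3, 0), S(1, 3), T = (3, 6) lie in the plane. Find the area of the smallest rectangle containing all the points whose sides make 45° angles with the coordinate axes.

40

In coordinates u = x + y, v = x − y the rectangle is axis-aligned; the map (x,y)→(u,v) scales areas by 2.
u-values: 1, 2, 3, 4, 9; range = 9 − 1 = 8.
v-values: 7, 2, 3, -2, -3; range = 7 − (-3) = 10.
Area = (8 × 10) / 2 = 40.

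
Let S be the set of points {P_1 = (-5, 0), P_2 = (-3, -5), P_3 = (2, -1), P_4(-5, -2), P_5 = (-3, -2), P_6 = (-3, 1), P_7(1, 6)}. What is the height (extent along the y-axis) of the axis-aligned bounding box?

max y = 6, min y = -5, so height = 11.

11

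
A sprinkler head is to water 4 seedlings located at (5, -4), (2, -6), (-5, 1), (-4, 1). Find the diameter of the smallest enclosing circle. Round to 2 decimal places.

A smallest enclosing disk is always determined by at most three of the input points on its boundary.
The farthest pair is (5, -4)–(-5, 1) with squared distance 125. The circle on this segment as diameter has centre (0, -1.5) and r² = 125/4 = 31.25.
Check (2, -6): distance² to centre = 24.25 ≤ 31.25, so it lies inside.
All remaining points lie in this disk, and no smaller disk contains both endpoints, so this is the minimum enclosing circle.
Diameter = 2r = 2√(31.25) ≈ 11.18.

11.18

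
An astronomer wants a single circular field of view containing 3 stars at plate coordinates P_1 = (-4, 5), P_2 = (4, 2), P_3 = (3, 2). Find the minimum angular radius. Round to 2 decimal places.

4.27

Side lengths²: P_1P_2² = 73, P_1P_3² = 58, P_2P_3² = 1.
Since P_1P_2² = 73 ≥ 58 + 1 = 59, the angle opposite P_1P_2 is not acute, so the smallest enclosing circle has P_1P_2 as diameter.
Centre = midpoint of P_1P_2 = (0, 3.5), r² = 73/4 = 18.25.
r = √(18.25) ≈ 4.27.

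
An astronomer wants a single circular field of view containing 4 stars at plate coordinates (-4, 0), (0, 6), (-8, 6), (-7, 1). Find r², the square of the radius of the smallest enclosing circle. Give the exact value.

19.24

The minimum enclosing circle is determined by three boundary points: (0, 6), (-8, 6), (-7, 1).
Their circumcentre is (-4, 4.2) with r² = 19.24.
The farthest remaining point (-4, 0) is at distance² 17.64 ≤ 19.24.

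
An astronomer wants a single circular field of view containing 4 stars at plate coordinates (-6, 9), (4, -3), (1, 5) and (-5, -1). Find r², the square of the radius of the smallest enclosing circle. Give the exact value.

The farthest pair is (-6, 9)–(4, -3) with squared distance 244. The circle on this segment as diameter has centre (-1, 3) and r² = 244/4 = 61.
Check (1, 5): distance² to centre = 8 ≤ 61, so it lies inside.
All remaining points lie in this disk, and no smaller disk contains both endpoints, so this is the minimum enclosing circle.

61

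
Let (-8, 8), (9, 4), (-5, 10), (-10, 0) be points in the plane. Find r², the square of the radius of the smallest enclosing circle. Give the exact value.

The farthest pair is (9, 4)–(-10, 0) with squared distance 377. The circle on this segment as diameter has centre (-0.5, 2) and r² = 377/4 = 94.25.
Check (-8, 8): distance² to centre = 92.25 ≤ 94.25, so it lies inside.
All remaining points lie in this disk, and no smaller disk contains both endpoints, so this is the minimum enclosing circle.

94.25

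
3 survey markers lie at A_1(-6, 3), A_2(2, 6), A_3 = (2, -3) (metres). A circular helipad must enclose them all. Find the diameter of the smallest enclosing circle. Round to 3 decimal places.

10.680

Side lengths²: A_1A_2² = 73, A_1A_3² = 100, A_2A_3² = 81.
Since A_1A_3² = 100 < 81 + 73 = 154, the triangle is acute, so the smallest enclosing circle is the circumcircle.
Circumcentre = (-0.875, 1.5), r² = 28.515625.
Diameter = 2r = 2√(28.515625) ≈ 10.680.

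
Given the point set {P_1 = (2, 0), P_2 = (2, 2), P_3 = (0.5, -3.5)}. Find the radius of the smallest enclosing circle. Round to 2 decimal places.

2.85

Side lengths²: P_1P_2² = 4, P_1P_3² = 14.5, P_2P_3² = 32.5.
Since P_2P_3² = 32.5 ≥ 14.5 + 4 = 18.5, the angle opposite P_2P_3 is not acute, so the smallest enclosing circle has P_2P_3 as diameter.
Centre = midpoint of P_2P_3 = (1.25, -0.75), r² = 32.5/4 = 8.125.
r = √(8.125) ≈ 2.85.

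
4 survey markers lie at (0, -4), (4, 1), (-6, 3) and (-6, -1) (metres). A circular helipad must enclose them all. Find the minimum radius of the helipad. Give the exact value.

A smallest enclosing disk is always determined by at most three of the input points on its boundary.
The minimum enclosing circle is determined by three boundary points: (4, 1), (-6, 3), (-6, -1).
Their circumcentre is (-1.2, 1) with r² = 27.04.
The farthest remaining point (0, -4) is at distance² 26.44 ≤ 27.04.
r = √(27.04) = 5.2.

5.2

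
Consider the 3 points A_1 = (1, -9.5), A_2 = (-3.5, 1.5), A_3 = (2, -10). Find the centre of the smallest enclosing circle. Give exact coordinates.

(-0.75, -4.25)

Side lengths²: A_1A_2² = 141.25, A_1A_3² = 1.25, A_2A_3² = 162.5.
Since A_2A_3² = 162.5 ≥ 141.25 + 1.25 = 142.5, the angle opposite A_2A_3 is not acute, so the smallest enclosing circle has A_2A_3 as diameter.
Centre = midpoint of A_2A_3 = (-0.75, -4.25), r² = 162.5/4 = 40.625.
Centre = (-0.75, -4.25).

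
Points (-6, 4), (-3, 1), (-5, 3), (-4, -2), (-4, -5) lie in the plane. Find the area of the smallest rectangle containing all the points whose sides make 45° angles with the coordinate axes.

38.5

In coordinates u = x + y, v = x − y the rectangle is axis-aligned; the map (x,y)→(u,v) scales areas by 2.
u-values: -2, -2, -2, -6, -9; range = -2 − (-9) = 7.
v-values: -10, -4, -8, -2, 1; range = 1 − (-10) = 11.
Area = (7 × 11) / 2 = 38.5.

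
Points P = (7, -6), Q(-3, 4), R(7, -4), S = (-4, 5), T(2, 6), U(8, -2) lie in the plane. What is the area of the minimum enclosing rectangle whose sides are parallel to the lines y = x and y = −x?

77

In coordinates u = x + y, v = x − y the rectangle is axis-aligned; the map (x,y)→(u,v) scales areas by 2.
u-values: 1, 1, 3, 1, 8, 6; range = 8 − 1 = 7.
v-values: 13, -7, 11, -9, -4, 10; range = 13 − (-9) = 22.
Area = (7 × 22) / 2 = 77.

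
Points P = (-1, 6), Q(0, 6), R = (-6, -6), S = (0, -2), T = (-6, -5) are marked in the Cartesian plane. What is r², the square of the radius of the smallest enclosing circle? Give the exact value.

The minimum enclosing circle of a finite set is fixed by two of the points (as a diameter) or three (as a circumcircle).
The farthest pair is Q–R with squared distance 180. The circle on this segment as diameter has centre (-3, 0) and r² = 180/4 = 45.
Check P: distance² to centre = 40 ≤ 45, so it lies inside.
All remaining points lie in this disk, and no smaller disk contains both endpoints, so this is the minimum enclosing circle.

45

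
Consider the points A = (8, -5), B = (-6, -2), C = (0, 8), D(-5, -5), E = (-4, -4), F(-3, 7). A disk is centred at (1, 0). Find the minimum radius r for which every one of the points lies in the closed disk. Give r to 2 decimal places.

8.60

The required radius is the distance from (1, 0) to the farthest point.
Squared distances: 74, 53, 65, 61, 41, 65.
Maximum is 74, attained at A.
r = √74 ≈ 8.60.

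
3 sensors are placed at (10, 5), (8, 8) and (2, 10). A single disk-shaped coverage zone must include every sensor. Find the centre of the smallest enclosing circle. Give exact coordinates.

(6, 7.5)

Call the three points A, B, C in the order given.
Side lengths²: AB² = 13, AC² = 89, BC² = 40.
Since AC² = 89 ≥ 40 + 13 = 53, the angle opposite AC is not acute, so the smallest enclosing circle has AC as diameter.
Centre = midpoint of AC = (6, 7.5), r² = 89/4 = 22.25.
Centre = (6, 7.5).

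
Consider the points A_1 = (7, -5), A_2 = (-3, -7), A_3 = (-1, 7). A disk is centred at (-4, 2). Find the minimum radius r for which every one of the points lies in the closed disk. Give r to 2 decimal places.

13.04

The required radius is the distance from (-4, 2) to the farthest point.
Squared distances: 170, 82, 34.
Maximum is 170, attained at A_1.
r = √170 ≈ 13.04.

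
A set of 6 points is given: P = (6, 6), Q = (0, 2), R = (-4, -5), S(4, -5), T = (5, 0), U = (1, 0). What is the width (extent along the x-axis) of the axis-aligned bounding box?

max x = 6, min x = -4, so width = 10.

10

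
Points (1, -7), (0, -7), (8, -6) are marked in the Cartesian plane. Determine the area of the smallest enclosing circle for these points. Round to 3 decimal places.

51.051

Call the three points A, B, C in the order given.
Side lengths²: AB² = 1, AC² = 50, BC² = 65.
Since BC² = 65 ≥ 50 + 1 = 51, the angle opposite BC is not acute, so the smallest enclosing circle has BC as diameter.
Centre = midpoint of BC = (4, -6.5), r² = 65/4 = 16.25.
Area = π·r² = π·16.25 ≈ 51.051.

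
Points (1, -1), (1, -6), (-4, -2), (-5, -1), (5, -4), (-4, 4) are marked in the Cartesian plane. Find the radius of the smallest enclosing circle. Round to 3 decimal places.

6.021

By Welzl's lemma the MEC is supported by two points (diametrically opposite) or three points (on a circumcircle).
The farthest pair is (5, -4)–(-4, 4) with squared distance 145. The circle on this segment as diameter has centre (0.5, 0) and r² = 145/4 = 36.25.
Check (1, -1): distance² to centre = 1.25 ≤ 36.25, so it lies inside.
All remaining points lie in this disk, and no smaller disk contains both endpoints, so this is the minimum enclosing circle.
r = √(36.25) ≈ 6.021.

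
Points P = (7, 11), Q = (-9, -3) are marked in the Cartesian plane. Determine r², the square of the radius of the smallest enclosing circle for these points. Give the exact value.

The smallest circle enclosing two points has them as diameter endpoints.
Centre = midpoint = (-1, 4); r² = |PQ|²/4 = 452/4 = 113.

113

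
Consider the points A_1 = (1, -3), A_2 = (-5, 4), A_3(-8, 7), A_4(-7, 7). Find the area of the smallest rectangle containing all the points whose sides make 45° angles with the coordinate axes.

In coordinates u = x + y, v = x − y the rectangle is axis-aligned; the map (x,y)→(u,v) scales areas by 2.
u-values: -2, -1, -1, 0; range = 0 − (-2) = 2.
v-values: 4, -9, -15, -14; range = 4 − (-15) = 19.
Area = (2 × 19) / 2 = 19.

19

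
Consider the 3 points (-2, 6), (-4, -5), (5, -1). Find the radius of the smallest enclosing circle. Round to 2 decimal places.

5.99

Call the three points A, B, C in the order given.
Side lengths²: AB² = 125, AC² = 98, BC² = 97.
Since AB² = 125 < 98 + 97 = 195, the triangle is acute, so the smallest enclosing circle is the circumcircle.
Circumcentre = (-23/26, 3/26), r² = 12125/338.
r = √(12125/338) ≈ 5.99.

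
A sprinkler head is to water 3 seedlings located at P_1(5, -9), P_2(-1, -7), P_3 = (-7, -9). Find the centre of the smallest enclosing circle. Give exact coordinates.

Side lengths²: P_1P_2² = 40, P_1P_3² = 144, P_2P_3² = 40.
Since P_1P_3² = 144 ≥ 40 + 40 = 80, the angle opposite P_1P_3 is not acute, so the smallest enclosing circle has P_1P_3 as diameter.
Centre = midpoint of P_1P_3 = (-1, -9), r² = 144/4 = 36.
Centre = (-1, -9).

(-1, -9)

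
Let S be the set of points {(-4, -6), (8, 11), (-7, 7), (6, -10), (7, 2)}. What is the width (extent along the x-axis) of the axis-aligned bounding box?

max x = 8, min x = -7, so width = 15.

15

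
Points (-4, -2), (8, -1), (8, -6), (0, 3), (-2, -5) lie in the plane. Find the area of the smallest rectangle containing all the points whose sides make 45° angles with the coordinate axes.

In coordinates u = x + y, v = x − y the rectangle is axis-aligned; the map (x,y)→(u,v) scales areas by 2.
u-values: -6, 7, 2, 3, -7; range = 7 − (-7) = 14.
v-values: -2, 9, 14, -3, 3; range = 14 − (-3) = 17.
Area = (14 × 17) / 2 = 119.

119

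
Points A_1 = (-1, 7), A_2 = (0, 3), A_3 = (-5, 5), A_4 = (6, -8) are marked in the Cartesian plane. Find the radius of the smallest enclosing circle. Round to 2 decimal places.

The minimum enclosing circle is determined by three boundary points: A_1, A_3, A_4.
Their circumcentre is (25/37, -50/37) with r² = 99325/1369.
The farthest remaining point A_2 is at distance² 26546/1369 ≤ 99325/1369.
r = √(99325/1369) ≈ 8.52.

8.52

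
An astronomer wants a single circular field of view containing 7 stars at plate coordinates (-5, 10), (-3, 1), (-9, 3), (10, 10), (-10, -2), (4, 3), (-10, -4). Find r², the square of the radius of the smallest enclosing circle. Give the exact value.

149

The farthest pair is (10, 10)–(-10, -4) with squared distance 596. The circle on this segment as diameter has centre (0, 3) and r² = 596/4 = 149.
Check (-5, 10): distance² to centre = 74 ≤ 149, so it lies inside.
All remaining points lie in this disk, and no smaller disk contains both endpoints, so this is the minimum enclosing circle.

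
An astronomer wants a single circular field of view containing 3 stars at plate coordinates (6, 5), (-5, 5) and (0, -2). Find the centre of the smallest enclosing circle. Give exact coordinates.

Call the three points A, B, C in the order given.
Side lengths²: AB² = 121, AC² = 85, BC² = 74.
Since AB² = 121 < 85 + 74 = 159, the triangle is acute, so the smallest enclosing circle is the circumcircle.
Circumcentre = (0.5, 51/14), r² = 3145/98.
Centre = (0.5, 51/14).

(0.5, 51/14)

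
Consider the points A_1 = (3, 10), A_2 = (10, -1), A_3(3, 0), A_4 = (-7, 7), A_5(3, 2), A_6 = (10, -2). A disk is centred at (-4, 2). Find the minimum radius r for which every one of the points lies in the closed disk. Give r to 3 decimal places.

The required radius is the distance from (-4, 2) to the farthest point.
Squared distances: 113, 205, 53, 34, 49, 212.
Maximum is 212, attained at A_6.
r = √212 ≈ 14.560.

14.560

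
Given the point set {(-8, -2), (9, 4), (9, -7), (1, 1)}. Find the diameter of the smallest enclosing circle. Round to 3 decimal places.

18.791

The minimum enclosing circle is determined by three boundary points: (-8, -2), (9, 4), (9, -7).
Their circumcentre is (47/34, -1.5) with r² = 51025/578.
The farthest remaining point (1, 1) is at distance² 3697/578 ≤ 51025/578.
Diameter = 2r = 2√(51025/578) ≈ 18.791.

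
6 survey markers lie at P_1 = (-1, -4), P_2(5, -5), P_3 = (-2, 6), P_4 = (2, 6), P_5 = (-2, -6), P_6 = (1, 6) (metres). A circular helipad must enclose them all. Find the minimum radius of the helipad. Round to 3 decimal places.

A smallest enclosing disk is always determined by at most three of the input points on its boundary.
The minimum enclosing circle is determined by three boundary points: P_2, P_3, P_5.
Their circumcentre is (5/7, 0) with r² = 2125/49.
The farthest remaining point P_4 is at distance² 1845/49 ≤ 2125/49.
r = √(2125/49) ≈ 6.585.

6.585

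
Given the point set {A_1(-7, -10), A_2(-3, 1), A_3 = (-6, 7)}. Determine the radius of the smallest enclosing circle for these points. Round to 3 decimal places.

8.515

Side lengths²: A_1A_2² = 137, A_1A_3² = 290, A_2A_3² = 45.
Since A_1A_3² = 290 ≥ 137 + 45 = 182, the angle opposite A_1A_3 is not acute, so the smallest enclosing circle has A_1A_3 as diameter.
Centre = midpoint of A_1A_3 = (-6.5, -1.5), r² = 290/4 = 72.5.
r = √(72.5) ≈ 8.515.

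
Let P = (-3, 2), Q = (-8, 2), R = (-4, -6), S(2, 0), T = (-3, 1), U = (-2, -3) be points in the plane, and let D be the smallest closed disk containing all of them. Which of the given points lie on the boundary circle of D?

Q, R, S

By Welzl's lemma the MEC is supported by two points (diametrically opposite) or three points (on a circumcircle).
The minimum enclosing circle is determined by three boundary points: Q, R, S.
Their circumcentre is (-10/3, -2/3) with r² = 260/9.
The farthest remaining point P is at distance² 65/9 ≤ 260/9.
The points at distance exactly r from the centre are Q, R, S — 3 points.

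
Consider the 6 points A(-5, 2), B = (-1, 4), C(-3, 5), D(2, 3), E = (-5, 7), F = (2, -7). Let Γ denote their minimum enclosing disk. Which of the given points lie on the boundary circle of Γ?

The minimum enclosing circle of a finite set is fixed by two of the points (as a diameter) or three (as a circumcircle).
The farthest pair is E–F with squared distance 245. The circle on this segment as diameter has centre (-1.5, 0) and r² = 245/4 = 61.25.
Check A: distance² to centre = 16.25 ≤ 61.25, so it lies inside.
All remaining points lie in this disk, and no smaller disk contains both endpoints, so this is the minimum enclosing circle.
The points at distance exactly r from the centre are E, F — 2 points.

E, F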